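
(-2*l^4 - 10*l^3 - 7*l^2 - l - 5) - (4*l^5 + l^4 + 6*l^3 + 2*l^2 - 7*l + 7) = -4*l^5 - 3*l^4 - 16*l^3 - 9*l^2 + 6*l - 12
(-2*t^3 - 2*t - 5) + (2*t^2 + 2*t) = -2*t^3 + 2*t^2 - 5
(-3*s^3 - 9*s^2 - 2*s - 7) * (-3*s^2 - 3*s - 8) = 9*s^5 + 36*s^4 + 57*s^3 + 99*s^2 + 37*s + 56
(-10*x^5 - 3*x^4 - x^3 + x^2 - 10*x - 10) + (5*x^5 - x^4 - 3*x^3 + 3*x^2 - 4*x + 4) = -5*x^5 - 4*x^4 - 4*x^3 + 4*x^2 - 14*x - 6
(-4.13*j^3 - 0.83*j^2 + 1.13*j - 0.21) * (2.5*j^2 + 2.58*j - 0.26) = -10.325*j^5 - 12.7304*j^4 + 1.7574*j^3 + 2.6062*j^2 - 0.8356*j + 0.0546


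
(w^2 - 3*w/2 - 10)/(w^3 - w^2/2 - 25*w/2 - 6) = (2*w + 5)/(2*w^2 + 7*w + 3)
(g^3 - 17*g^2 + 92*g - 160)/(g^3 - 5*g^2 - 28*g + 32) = (g^2 - 9*g + 20)/(g^2 + 3*g - 4)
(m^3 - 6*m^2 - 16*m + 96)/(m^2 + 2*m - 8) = (m^2 - 10*m + 24)/(m - 2)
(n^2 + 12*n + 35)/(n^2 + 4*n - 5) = (n + 7)/(n - 1)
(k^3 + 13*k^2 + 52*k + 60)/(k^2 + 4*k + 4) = (k^2 + 11*k + 30)/(k + 2)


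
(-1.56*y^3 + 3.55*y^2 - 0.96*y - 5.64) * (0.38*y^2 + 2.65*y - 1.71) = -0.5928*y^5 - 2.785*y^4 + 11.7103*y^3 - 10.7577*y^2 - 13.3044*y + 9.6444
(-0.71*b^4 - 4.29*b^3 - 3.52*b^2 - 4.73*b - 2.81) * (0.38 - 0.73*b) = 0.5183*b^5 + 2.8619*b^4 + 0.9394*b^3 + 2.1153*b^2 + 0.2539*b - 1.0678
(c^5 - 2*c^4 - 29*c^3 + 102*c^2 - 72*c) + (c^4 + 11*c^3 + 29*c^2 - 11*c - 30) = c^5 - c^4 - 18*c^3 + 131*c^2 - 83*c - 30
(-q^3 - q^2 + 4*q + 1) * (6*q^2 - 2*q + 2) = -6*q^5 - 4*q^4 + 24*q^3 - 4*q^2 + 6*q + 2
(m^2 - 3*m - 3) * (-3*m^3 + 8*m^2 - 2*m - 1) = -3*m^5 + 17*m^4 - 17*m^3 - 19*m^2 + 9*m + 3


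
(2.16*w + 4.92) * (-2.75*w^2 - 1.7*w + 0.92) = -5.94*w^3 - 17.202*w^2 - 6.3768*w + 4.5264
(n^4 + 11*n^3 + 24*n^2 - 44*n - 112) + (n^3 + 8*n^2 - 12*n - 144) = n^4 + 12*n^3 + 32*n^2 - 56*n - 256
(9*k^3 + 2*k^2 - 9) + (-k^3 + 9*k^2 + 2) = 8*k^3 + 11*k^2 - 7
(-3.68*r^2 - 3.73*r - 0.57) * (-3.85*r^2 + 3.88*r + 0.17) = 14.168*r^4 + 0.0821000000000005*r^3 - 12.9035*r^2 - 2.8457*r - 0.0969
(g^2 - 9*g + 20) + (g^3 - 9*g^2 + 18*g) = g^3 - 8*g^2 + 9*g + 20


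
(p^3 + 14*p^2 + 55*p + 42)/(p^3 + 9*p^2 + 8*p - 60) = (p^2 + 8*p + 7)/(p^2 + 3*p - 10)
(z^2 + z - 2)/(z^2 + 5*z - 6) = (z + 2)/(z + 6)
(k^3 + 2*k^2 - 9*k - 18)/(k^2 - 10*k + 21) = (k^2 + 5*k + 6)/(k - 7)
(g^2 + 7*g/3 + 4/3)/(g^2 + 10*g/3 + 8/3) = (g + 1)/(g + 2)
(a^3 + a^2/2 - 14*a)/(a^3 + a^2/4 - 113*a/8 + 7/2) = 4*a/(4*a - 1)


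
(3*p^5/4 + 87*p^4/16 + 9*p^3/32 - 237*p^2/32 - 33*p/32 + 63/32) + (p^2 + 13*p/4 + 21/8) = 3*p^5/4 + 87*p^4/16 + 9*p^3/32 - 205*p^2/32 + 71*p/32 + 147/32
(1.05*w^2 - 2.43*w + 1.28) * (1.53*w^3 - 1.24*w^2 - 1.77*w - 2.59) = 1.6065*w^5 - 5.0199*w^4 + 3.1131*w^3 - 0.00560000000000027*w^2 + 4.0281*w - 3.3152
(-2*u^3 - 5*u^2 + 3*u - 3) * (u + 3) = -2*u^4 - 11*u^3 - 12*u^2 + 6*u - 9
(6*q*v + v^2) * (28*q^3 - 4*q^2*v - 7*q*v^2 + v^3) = 168*q^4*v + 4*q^3*v^2 - 46*q^2*v^3 - q*v^4 + v^5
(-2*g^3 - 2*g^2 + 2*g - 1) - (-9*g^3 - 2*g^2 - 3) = 7*g^3 + 2*g + 2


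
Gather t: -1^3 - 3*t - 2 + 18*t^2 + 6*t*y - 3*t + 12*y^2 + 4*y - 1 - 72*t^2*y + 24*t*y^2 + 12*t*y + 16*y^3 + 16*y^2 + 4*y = t^2*(18 - 72*y) + t*(24*y^2 + 18*y - 6) + 16*y^3 + 28*y^2 + 8*y - 4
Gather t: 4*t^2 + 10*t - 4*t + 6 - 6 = 4*t^2 + 6*t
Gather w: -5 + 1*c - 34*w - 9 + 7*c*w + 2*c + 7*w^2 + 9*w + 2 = 3*c + 7*w^2 + w*(7*c - 25) - 12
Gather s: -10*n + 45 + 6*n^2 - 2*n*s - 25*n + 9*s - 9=6*n^2 - 35*n + s*(9 - 2*n) + 36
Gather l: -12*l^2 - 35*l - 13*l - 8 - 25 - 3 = -12*l^2 - 48*l - 36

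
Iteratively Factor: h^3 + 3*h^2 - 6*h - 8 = (h + 1)*(h^2 + 2*h - 8) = (h + 1)*(h + 4)*(h - 2)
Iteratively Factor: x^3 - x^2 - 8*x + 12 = (x - 2)*(x^2 + x - 6) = (x - 2)*(x + 3)*(x - 2)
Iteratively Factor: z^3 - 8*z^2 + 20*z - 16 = (z - 4)*(z^2 - 4*z + 4) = (z - 4)*(z - 2)*(z - 2)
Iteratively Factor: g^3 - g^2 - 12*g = (g)*(g^2 - g - 12) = g*(g - 4)*(g + 3)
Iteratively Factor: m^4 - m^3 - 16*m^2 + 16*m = (m - 1)*(m^3 - 16*m) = (m - 1)*(m + 4)*(m^2 - 4*m) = m*(m - 1)*(m + 4)*(m - 4)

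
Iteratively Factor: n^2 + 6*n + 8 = (n + 2)*(n + 4)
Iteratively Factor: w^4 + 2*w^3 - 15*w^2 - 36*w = (w - 4)*(w^3 + 6*w^2 + 9*w) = (w - 4)*(w + 3)*(w^2 + 3*w) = w*(w - 4)*(w + 3)*(w + 3)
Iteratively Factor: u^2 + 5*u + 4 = (u + 1)*(u + 4)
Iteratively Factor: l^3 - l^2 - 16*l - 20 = (l - 5)*(l^2 + 4*l + 4) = (l - 5)*(l + 2)*(l + 2)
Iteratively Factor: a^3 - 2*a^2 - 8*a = (a - 4)*(a^2 + 2*a) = a*(a - 4)*(a + 2)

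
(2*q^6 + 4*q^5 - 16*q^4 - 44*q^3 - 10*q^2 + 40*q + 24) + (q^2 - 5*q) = 2*q^6 + 4*q^5 - 16*q^4 - 44*q^3 - 9*q^2 + 35*q + 24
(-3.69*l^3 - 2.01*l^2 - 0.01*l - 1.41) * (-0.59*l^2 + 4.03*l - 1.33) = 2.1771*l^5 - 13.6848*l^4 - 3.1867*l^3 + 3.4649*l^2 - 5.669*l + 1.8753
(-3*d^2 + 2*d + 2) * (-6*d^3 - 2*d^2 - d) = 18*d^5 - 6*d^4 - 13*d^3 - 6*d^2 - 2*d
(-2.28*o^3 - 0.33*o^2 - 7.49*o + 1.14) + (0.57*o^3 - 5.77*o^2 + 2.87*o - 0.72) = -1.71*o^3 - 6.1*o^2 - 4.62*o + 0.42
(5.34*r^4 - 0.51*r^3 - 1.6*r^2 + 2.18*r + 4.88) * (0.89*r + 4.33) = 4.7526*r^5 + 22.6683*r^4 - 3.6323*r^3 - 4.9878*r^2 + 13.7826*r + 21.1304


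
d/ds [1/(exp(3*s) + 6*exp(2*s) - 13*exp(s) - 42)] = (-3*exp(2*s) - 12*exp(s) + 13)*exp(s)/(exp(3*s) + 6*exp(2*s) - 13*exp(s) - 42)^2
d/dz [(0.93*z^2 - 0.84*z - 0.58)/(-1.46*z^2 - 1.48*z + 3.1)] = (-2.6028*z^2 + 4.0724*z - 3.4624)/(2.1316*z^4 + 4.3216*z^3 - 6.8616*z^2 - 9.176*z + 9.61)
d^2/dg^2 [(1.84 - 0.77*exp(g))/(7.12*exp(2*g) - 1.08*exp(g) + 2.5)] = (-39.034688*exp(4*g) + 367.189792*exp(3*g) + 39.789408*exp(2*g) - 130.940824*exp(g) + 0.155500000000001)*exp(g)/(360.944128*exp(6*g) - 164.249856*exp(5*g) + 405.122304*exp(4*g) - 116.603712*exp(3*g) + 142.248*exp(2*g) - 20.25*exp(g) + 15.625)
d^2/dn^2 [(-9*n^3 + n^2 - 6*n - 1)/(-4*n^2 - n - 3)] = 2*(n^3 + 165*n^2 + 39*n - 38)/(64*n^6 + 48*n^5 + 156*n^4 + 73*n^3 + 117*n^2 + 27*n + 27)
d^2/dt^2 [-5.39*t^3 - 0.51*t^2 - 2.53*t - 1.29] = -32.34*t - 1.02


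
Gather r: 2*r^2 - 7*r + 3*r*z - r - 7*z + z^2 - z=2*r^2 + r*(3*z - 8) + z^2 - 8*z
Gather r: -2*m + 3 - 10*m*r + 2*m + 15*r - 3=r*(15 - 10*m)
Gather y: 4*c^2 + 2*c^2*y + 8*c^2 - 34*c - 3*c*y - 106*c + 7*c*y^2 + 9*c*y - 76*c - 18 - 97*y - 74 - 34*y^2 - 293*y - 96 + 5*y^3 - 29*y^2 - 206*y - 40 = 12*c^2 - 216*c + 5*y^3 + y^2*(7*c - 63) + y*(2*c^2 + 6*c - 596) - 228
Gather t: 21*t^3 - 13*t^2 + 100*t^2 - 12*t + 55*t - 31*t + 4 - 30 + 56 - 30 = 21*t^3 + 87*t^2 + 12*t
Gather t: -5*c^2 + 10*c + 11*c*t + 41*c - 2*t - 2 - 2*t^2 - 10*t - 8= -5*c^2 + 51*c - 2*t^2 + t*(11*c - 12) - 10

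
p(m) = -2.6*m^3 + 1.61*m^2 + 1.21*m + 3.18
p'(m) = -7.8*m^2 + 3.22*m + 1.21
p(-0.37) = 3.08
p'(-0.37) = -1.05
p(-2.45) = 48.12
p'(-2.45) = -53.50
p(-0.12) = 3.06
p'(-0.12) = 0.71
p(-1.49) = 13.55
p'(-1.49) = -20.90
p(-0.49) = 3.28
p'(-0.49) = -2.24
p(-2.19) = 35.56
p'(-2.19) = -43.25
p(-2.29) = 40.08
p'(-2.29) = -47.07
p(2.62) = -29.36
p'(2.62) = -43.90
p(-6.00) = 615.48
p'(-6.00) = -298.91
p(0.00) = 3.18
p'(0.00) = 1.21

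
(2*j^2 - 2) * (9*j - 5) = 18*j^3 - 10*j^2 - 18*j + 10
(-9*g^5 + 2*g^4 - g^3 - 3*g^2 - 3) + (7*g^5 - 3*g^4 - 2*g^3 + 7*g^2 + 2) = -2*g^5 - g^4 - 3*g^3 + 4*g^2 - 1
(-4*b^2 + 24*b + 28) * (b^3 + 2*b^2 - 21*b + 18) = -4*b^5 + 16*b^4 + 160*b^3 - 520*b^2 - 156*b + 504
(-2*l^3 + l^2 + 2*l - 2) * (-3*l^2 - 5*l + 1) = 6*l^5 + 7*l^4 - 13*l^3 - 3*l^2 + 12*l - 2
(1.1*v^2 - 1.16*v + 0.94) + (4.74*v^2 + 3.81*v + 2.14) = 5.84*v^2 + 2.65*v + 3.08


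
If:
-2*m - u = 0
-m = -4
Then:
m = 4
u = -8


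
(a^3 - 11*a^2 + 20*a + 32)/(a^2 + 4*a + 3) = (a^2 - 12*a + 32)/(a + 3)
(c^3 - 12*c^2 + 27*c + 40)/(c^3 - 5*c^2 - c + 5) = (c - 8)/(c - 1)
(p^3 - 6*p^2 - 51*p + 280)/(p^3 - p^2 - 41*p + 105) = (p - 8)/(p - 3)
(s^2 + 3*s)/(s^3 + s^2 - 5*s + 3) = s/(s^2 - 2*s + 1)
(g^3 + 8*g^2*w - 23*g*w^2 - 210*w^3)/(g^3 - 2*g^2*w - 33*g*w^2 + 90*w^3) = (-g - 7*w)/(-g + 3*w)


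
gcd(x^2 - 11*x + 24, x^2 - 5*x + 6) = x - 3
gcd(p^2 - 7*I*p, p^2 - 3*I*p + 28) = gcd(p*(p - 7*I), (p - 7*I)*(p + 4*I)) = p - 7*I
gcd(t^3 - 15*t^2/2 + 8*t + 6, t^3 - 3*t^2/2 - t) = t^2 - 3*t/2 - 1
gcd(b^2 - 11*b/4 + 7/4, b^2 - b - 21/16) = b - 7/4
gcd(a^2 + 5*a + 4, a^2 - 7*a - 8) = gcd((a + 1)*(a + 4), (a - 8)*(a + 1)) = a + 1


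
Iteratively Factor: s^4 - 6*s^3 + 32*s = (s)*(s^3 - 6*s^2 + 32) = s*(s - 4)*(s^2 - 2*s - 8) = s*(s - 4)*(s + 2)*(s - 4)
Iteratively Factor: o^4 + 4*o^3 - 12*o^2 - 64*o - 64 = (o + 2)*(o^3 + 2*o^2 - 16*o - 32) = (o - 4)*(o + 2)*(o^2 + 6*o + 8) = (o - 4)*(o + 2)*(o + 4)*(o + 2)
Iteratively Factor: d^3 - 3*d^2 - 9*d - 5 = (d + 1)*(d^2 - 4*d - 5) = (d - 5)*(d + 1)*(d + 1)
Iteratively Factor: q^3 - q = (q)*(q^2 - 1) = q*(q + 1)*(q - 1)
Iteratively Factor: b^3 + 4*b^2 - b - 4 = (b + 1)*(b^2 + 3*b - 4) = (b + 1)*(b + 4)*(b - 1)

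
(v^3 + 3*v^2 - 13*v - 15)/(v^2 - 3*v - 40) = (v^2 - 2*v - 3)/(v - 8)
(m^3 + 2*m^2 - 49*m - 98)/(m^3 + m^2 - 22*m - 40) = (m^2 - 49)/(m^2 - m - 20)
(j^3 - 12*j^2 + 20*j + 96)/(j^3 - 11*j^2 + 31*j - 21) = (j^3 - 12*j^2 + 20*j + 96)/(j^3 - 11*j^2 + 31*j - 21)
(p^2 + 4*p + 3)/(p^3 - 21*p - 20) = (p + 3)/(p^2 - p - 20)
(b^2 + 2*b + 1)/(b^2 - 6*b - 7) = (b + 1)/(b - 7)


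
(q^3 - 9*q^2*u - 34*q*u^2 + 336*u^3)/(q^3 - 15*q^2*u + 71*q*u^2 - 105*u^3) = (q^2 - 2*q*u - 48*u^2)/(q^2 - 8*q*u + 15*u^2)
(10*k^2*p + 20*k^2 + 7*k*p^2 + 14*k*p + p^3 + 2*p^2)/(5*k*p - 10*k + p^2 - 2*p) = (2*k*p + 4*k + p^2 + 2*p)/(p - 2)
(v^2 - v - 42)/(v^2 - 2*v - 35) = (v + 6)/(v + 5)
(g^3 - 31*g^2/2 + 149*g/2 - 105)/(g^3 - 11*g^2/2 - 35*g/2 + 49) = (2*g^2 - 17*g + 30)/(2*g^2 + 3*g - 14)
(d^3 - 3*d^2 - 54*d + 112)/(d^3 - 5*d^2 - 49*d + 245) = (d^2 - 10*d + 16)/(d^2 - 12*d + 35)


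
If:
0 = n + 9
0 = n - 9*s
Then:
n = -9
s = -1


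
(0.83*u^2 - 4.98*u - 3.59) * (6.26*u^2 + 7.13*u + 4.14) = 5.1958*u^4 - 25.2569*u^3 - 54.5446*u^2 - 46.2139*u - 14.8626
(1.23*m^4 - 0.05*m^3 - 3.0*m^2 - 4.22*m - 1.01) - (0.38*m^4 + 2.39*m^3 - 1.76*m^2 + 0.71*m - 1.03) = 0.85*m^4 - 2.44*m^3 - 1.24*m^2 - 4.93*m + 0.02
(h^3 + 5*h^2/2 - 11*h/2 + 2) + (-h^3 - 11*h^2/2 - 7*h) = -3*h^2 - 25*h/2 + 2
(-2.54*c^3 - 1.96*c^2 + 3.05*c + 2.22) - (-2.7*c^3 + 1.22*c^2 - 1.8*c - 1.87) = 0.16*c^3 - 3.18*c^2 + 4.85*c + 4.09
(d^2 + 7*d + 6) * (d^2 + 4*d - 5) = d^4 + 11*d^3 + 29*d^2 - 11*d - 30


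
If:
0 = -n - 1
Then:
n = -1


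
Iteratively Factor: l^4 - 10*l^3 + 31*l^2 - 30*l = (l - 3)*(l^3 - 7*l^2 + 10*l) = (l - 5)*(l - 3)*(l^2 - 2*l) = l*(l - 5)*(l - 3)*(l - 2)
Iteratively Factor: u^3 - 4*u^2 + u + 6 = (u + 1)*(u^2 - 5*u + 6) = (u - 3)*(u + 1)*(u - 2)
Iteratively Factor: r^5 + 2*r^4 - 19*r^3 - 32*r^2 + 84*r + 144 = (r + 4)*(r^4 - 2*r^3 - 11*r^2 + 12*r + 36) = (r + 2)*(r + 4)*(r^3 - 4*r^2 - 3*r + 18) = (r + 2)^2*(r + 4)*(r^2 - 6*r + 9) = (r - 3)*(r + 2)^2*(r + 4)*(r - 3)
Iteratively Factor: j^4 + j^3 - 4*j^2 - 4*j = (j)*(j^3 + j^2 - 4*j - 4) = j*(j + 2)*(j^2 - j - 2) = j*(j - 2)*(j + 2)*(j + 1)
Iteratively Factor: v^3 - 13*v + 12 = (v - 3)*(v^2 + 3*v - 4) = (v - 3)*(v - 1)*(v + 4)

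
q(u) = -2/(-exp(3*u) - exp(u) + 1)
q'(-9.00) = 0.00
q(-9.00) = -2.00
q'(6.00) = 0.00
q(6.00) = 0.00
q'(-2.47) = -0.21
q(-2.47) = -2.19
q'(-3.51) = -0.06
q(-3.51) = -2.06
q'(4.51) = -0.00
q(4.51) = 0.00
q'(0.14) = -4.09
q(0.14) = 1.20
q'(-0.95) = -3.63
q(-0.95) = -3.60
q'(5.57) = -0.00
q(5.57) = 0.00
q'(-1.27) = -1.43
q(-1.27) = -2.87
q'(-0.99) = -3.16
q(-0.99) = -3.47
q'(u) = -2*(3*exp(3*u) + exp(u))/(-exp(3*u) - exp(u) + 1)^2 = (-6*exp(2*u) - 2)*exp(u)/(exp(3*u) + exp(u) - 1)^2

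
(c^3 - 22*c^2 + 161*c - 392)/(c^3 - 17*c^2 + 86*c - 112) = (c - 7)/(c - 2)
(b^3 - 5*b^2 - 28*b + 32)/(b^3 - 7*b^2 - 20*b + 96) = (b - 1)/(b - 3)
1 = 1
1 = 1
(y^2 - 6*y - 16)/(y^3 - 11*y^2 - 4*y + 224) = (y + 2)/(y^2 - 3*y - 28)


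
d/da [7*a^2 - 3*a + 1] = 14*a - 3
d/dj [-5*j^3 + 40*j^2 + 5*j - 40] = -15*j^2 + 80*j + 5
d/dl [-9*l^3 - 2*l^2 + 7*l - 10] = -27*l^2 - 4*l + 7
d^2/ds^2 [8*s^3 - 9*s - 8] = 48*s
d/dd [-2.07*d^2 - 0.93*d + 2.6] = -4.14*d - 0.93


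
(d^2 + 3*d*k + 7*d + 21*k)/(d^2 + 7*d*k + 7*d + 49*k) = (d + 3*k)/(d + 7*k)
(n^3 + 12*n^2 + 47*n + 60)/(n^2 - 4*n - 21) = (n^2 + 9*n + 20)/(n - 7)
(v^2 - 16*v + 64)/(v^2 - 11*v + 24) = (v - 8)/(v - 3)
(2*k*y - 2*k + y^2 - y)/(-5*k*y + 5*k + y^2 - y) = (2*k + y)/(-5*k + y)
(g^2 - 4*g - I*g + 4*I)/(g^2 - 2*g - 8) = (g - I)/(g + 2)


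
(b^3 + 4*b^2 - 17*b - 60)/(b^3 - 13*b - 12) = (b + 5)/(b + 1)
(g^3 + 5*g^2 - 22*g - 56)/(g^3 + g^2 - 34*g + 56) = (g + 2)/(g - 2)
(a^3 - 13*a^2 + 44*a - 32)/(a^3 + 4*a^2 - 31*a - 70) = (a^3 - 13*a^2 + 44*a - 32)/(a^3 + 4*a^2 - 31*a - 70)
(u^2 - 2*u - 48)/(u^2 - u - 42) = (u - 8)/(u - 7)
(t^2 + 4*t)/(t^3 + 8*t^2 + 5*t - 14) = t*(t + 4)/(t^3 + 8*t^2 + 5*t - 14)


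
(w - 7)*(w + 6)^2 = w^3 + 5*w^2 - 48*w - 252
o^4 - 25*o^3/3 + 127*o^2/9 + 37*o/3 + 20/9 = (o - 5)*(o - 4)*(o + 1/3)^2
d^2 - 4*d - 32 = (d - 8)*(d + 4)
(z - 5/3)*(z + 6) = z^2 + 13*z/3 - 10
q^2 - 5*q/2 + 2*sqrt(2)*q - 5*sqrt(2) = (q - 5/2)*(q + 2*sqrt(2))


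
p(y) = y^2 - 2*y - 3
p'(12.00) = 22.00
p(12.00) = 117.00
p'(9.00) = 16.00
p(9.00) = 60.00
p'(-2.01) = -6.02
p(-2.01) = 5.06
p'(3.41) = 4.82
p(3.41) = 1.81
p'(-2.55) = -7.10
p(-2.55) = 8.60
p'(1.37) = 0.74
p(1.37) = -3.86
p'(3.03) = 4.06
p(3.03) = 0.12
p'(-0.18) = -2.36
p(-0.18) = -2.61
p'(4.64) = 7.28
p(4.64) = 9.25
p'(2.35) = 2.70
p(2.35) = -2.18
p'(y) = 2*y - 2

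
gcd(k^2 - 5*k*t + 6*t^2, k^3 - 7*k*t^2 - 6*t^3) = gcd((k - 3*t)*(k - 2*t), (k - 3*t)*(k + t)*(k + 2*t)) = -k + 3*t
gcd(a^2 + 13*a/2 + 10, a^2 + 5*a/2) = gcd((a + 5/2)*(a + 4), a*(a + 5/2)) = a + 5/2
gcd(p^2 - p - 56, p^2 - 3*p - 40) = p - 8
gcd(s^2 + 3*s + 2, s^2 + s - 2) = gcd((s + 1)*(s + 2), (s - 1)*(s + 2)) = s + 2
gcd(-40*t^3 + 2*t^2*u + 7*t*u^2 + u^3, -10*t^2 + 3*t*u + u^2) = 10*t^2 - 3*t*u - u^2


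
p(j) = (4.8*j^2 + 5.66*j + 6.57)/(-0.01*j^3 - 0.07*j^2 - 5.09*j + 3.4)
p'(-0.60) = 0.58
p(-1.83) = 0.98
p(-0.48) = 0.85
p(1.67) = -5.51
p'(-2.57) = -0.73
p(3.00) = -5.23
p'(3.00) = -0.33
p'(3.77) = -0.48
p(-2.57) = 1.47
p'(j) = (9.6*j + 5.66)/(-0.01*j^3 - 0.07*j^2 - 5.09*j + 3.4) + (0.03*j^2 + 0.14*j + 5.09)*(4.8*j^2 + 5.66*j + 6.57)/(-0.01*j^3 - 0.07*j^2 - 5.09*j + 3.4)^2 = (0.048*j^4 + 0.1132*j^3 - 23.8387*j^2 + 33.5598*j + 52.6853)/(0.0001*j^6 + 0.0014*j^5 + 0.1067*j^4 + 0.6446*j^3 + 25.4321*j^2 - 34.612*j + 11.56)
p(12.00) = -9.00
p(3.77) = -5.55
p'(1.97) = 0.57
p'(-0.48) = 0.91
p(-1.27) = 0.73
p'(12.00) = -0.25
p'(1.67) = 1.51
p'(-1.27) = -0.30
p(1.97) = -5.21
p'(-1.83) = -0.56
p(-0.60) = 0.76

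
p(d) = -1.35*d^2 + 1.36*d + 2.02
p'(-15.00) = 41.86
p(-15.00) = -322.13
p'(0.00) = 1.36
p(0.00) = 2.02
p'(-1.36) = 5.03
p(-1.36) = -2.33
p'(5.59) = -13.73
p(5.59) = -32.56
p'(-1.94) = 6.60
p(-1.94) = -5.70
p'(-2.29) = 7.54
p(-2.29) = -8.17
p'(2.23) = -4.66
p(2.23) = -1.66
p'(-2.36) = 7.73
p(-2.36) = -8.71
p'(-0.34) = 2.28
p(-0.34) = 1.40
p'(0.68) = -0.48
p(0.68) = 2.32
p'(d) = 1.36 - 2.7*d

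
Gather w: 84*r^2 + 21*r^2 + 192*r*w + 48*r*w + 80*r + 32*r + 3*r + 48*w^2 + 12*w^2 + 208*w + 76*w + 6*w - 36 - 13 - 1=105*r^2 + 115*r + 60*w^2 + w*(240*r + 290) - 50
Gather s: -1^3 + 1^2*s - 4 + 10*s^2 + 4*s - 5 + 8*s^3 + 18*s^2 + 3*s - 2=8*s^3 + 28*s^2 + 8*s - 12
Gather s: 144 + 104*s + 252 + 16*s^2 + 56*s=16*s^2 + 160*s + 396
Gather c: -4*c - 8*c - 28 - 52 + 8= -12*c - 72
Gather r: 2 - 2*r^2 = 2 - 2*r^2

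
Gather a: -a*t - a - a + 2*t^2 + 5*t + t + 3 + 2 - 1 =a*(-t - 2) + 2*t^2 + 6*t + 4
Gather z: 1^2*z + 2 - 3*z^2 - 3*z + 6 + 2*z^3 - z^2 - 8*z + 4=2*z^3 - 4*z^2 - 10*z + 12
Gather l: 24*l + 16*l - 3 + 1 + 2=40*l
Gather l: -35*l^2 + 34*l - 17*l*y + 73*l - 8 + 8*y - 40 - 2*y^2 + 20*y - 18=-35*l^2 + l*(107 - 17*y) - 2*y^2 + 28*y - 66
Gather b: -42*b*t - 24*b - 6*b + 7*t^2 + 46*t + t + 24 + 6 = b*(-42*t - 30) + 7*t^2 + 47*t + 30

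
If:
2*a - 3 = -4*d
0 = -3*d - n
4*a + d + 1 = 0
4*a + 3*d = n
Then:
No Solution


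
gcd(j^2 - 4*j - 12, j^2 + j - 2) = j + 2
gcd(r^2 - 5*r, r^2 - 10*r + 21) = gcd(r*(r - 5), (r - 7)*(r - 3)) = 1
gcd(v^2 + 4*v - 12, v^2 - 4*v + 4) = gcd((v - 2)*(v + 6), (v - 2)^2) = v - 2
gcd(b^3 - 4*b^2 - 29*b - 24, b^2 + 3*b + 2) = b + 1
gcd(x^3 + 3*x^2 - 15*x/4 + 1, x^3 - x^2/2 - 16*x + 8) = x^2 + 7*x/2 - 2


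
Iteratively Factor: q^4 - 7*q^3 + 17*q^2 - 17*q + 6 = (q - 1)*(q^3 - 6*q^2 + 11*q - 6) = (q - 1)^2*(q^2 - 5*q + 6) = (q - 2)*(q - 1)^2*(q - 3)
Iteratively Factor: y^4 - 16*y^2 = (y - 4)*(y^3 + 4*y^2) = (y - 4)*(y + 4)*(y^2) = y*(y - 4)*(y + 4)*(y)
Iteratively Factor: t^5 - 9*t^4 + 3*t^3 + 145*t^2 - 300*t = (t)*(t^4 - 9*t^3 + 3*t^2 + 145*t - 300) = t*(t - 5)*(t^3 - 4*t^2 - 17*t + 60) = t*(t - 5)*(t + 4)*(t^2 - 8*t + 15) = t*(t - 5)^2*(t + 4)*(t - 3)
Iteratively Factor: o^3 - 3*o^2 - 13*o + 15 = (o - 5)*(o^2 + 2*o - 3) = (o - 5)*(o - 1)*(o + 3)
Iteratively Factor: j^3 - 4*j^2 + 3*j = (j - 1)*(j^2 - 3*j) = j*(j - 1)*(j - 3)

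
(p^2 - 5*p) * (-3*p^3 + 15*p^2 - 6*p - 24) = -3*p^5 + 30*p^4 - 81*p^3 + 6*p^2 + 120*p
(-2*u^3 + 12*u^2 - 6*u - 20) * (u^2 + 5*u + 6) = -2*u^5 + 2*u^4 + 42*u^3 + 22*u^2 - 136*u - 120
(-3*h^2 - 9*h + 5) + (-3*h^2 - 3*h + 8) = -6*h^2 - 12*h + 13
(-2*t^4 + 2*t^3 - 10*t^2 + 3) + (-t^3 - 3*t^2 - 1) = -2*t^4 + t^3 - 13*t^2 + 2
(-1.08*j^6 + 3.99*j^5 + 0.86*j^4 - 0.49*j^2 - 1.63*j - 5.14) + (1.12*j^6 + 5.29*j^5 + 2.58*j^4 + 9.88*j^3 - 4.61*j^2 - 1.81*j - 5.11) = 0.04*j^6 + 9.28*j^5 + 3.44*j^4 + 9.88*j^3 - 5.1*j^2 - 3.44*j - 10.25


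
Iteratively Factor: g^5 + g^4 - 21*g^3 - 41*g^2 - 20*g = (g + 4)*(g^4 - 3*g^3 - 9*g^2 - 5*g) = g*(g + 4)*(g^3 - 3*g^2 - 9*g - 5) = g*(g + 1)*(g + 4)*(g^2 - 4*g - 5) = g*(g - 5)*(g + 1)*(g + 4)*(g + 1)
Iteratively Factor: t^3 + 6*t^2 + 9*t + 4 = (t + 4)*(t^2 + 2*t + 1) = (t + 1)*(t + 4)*(t + 1)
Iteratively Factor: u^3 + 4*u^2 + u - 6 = (u + 3)*(u^2 + u - 2) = (u - 1)*(u + 3)*(u + 2)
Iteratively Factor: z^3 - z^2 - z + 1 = (z - 1)*(z^2 - 1) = (z - 1)*(z + 1)*(z - 1)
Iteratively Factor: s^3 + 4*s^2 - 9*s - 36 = (s - 3)*(s^2 + 7*s + 12) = (s - 3)*(s + 4)*(s + 3)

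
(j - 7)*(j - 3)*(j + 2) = j^3 - 8*j^2 + j + 42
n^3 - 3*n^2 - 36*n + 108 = (n - 6)*(n - 3)*(n + 6)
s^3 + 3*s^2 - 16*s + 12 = (s - 2)*(s - 1)*(s + 6)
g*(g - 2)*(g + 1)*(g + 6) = g^4 + 5*g^3 - 8*g^2 - 12*g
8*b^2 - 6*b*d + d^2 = (-4*b + d)*(-2*b + d)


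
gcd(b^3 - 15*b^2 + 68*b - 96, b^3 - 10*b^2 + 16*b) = b - 8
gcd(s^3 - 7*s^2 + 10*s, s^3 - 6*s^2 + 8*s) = s^2 - 2*s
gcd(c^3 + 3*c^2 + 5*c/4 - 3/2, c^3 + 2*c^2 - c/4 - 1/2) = c^2 + 3*c/2 - 1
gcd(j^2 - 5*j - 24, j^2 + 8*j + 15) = j + 3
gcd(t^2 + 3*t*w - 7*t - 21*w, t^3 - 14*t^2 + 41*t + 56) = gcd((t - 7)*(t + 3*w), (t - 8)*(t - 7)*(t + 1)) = t - 7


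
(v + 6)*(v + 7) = v^2 + 13*v + 42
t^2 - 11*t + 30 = (t - 6)*(t - 5)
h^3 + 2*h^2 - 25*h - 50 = (h - 5)*(h + 2)*(h + 5)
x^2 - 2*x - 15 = (x - 5)*(x + 3)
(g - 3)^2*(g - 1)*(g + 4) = g^4 - 3*g^3 - 13*g^2 + 51*g - 36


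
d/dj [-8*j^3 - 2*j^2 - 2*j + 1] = -24*j^2 - 4*j - 2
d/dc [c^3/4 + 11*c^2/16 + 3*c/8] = 3*c^2/4 + 11*c/8 + 3/8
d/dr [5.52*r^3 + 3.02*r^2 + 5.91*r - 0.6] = 16.56*r^2 + 6.04*r + 5.91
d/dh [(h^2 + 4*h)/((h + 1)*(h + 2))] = (-h^2 + 4*h + 8)/(h^4 + 6*h^3 + 13*h^2 + 12*h + 4)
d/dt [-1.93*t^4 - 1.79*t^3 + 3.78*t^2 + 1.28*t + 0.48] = -7.72*t^3 - 5.37*t^2 + 7.56*t + 1.28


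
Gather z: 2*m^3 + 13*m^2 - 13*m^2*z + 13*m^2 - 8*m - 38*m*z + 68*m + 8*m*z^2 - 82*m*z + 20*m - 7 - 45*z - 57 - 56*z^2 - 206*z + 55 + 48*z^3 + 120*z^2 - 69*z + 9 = 2*m^3 + 26*m^2 + 80*m + 48*z^3 + z^2*(8*m + 64) + z*(-13*m^2 - 120*m - 320)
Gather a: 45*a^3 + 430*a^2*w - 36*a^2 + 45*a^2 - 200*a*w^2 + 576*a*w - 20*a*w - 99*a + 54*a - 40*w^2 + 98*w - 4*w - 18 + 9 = 45*a^3 + a^2*(430*w + 9) + a*(-200*w^2 + 556*w - 45) - 40*w^2 + 94*w - 9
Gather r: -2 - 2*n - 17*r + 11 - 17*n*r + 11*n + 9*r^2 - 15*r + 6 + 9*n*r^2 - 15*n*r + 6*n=15*n + r^2*(9*n + 9) + r*(-32*n - 32) + 15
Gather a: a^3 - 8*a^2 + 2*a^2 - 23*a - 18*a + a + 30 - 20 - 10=a^3 - 6*a^2 - 40*a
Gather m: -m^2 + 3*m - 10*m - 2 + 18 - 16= -m^2 - 7*m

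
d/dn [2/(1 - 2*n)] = 4/(2*n - 1)^2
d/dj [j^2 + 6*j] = 2*j + 6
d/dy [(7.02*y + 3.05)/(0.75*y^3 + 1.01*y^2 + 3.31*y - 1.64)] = (5.265*y^3 + 7.0902*y^2 + 23.2362*y - (7.02*y + 3.05)*(2.25*y^2 + 2.02*y + 3.31) - 11.5128)/(0.75*y^3 + 1.01*y^2 + 3.31*y - 1.64)^2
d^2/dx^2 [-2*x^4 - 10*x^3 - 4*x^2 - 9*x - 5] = -24*x^2 - 60*x - 8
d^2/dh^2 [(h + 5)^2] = 2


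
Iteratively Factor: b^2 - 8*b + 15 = (b - 3)*(b - 5)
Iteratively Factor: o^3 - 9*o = (o)*(o^2 - 9) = o*(o + 3)*(o - 3)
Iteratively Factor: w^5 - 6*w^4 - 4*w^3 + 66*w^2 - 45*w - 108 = (w + 1)*(w^4 - 7*w^3 + 3*w^2 + 63*w - 108) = (w + 1)*(w + 3)*(w^3 - 10*w^2 + 33*w - 36) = (w - 3)*(w + 1)*(w + 3)*(w^2 - 7*w + 12) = (w - 4)*(w - 3)*(w + 1)*(w + 3)*(w - 3)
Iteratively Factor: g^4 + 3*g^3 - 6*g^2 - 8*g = (g + 1)*(g^3 + 2*g^2 - 8*g) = (g - 2)*(g + 1)*(g^2 + 4*g) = g*(g - 2)*(g + 1)*(g + 4)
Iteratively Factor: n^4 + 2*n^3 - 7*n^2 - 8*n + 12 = (n - 2)*(n^3 + 4*n^2 + n - 6) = (n - 2)*(n + 3)*(n^2 + n - 2) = (n - 2)*(n - 1)*(n + 3)*(n + 2)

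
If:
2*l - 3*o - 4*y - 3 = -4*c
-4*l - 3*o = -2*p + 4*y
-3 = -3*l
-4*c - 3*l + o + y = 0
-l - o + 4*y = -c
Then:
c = -54/43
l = 1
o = -89/43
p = -87/86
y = 2/43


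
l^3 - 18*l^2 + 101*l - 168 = (l - 8)*(l - 7)*(l - 3)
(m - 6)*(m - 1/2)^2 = m^3 - 7*m^2 + 25*m/4 - 3/2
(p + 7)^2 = p^2 + 14*p + 49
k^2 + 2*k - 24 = (k - 4)*(k + 6)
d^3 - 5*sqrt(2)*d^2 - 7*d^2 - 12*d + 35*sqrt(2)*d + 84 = (d - 7)*(d - 6*sqrt(2))*(d + sqrt(2))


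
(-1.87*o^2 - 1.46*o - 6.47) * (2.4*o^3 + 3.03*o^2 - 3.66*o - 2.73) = -4.488*o^5 - 9.1701*o^4 - 13.1076*o^3 - 9.1554*o^2 + 27.666*o + 17.6631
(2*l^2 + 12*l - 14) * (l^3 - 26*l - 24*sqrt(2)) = 2*l^5 + 12*l^4 - 66*l^3 - 312*l^2 - 48*sqrt(2)*l^2 - 288*sqrt(2)*l + 364*l + 336*sqrt(2)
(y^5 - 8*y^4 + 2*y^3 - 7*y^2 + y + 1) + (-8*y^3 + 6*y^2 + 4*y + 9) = y^5 - 8*y^4 - 6*y^3 - y^2 + 5*y + 10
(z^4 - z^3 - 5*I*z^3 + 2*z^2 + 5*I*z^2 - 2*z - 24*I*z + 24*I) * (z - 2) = z^5 - 3*z^4 - 5*I*z^4 + 4*z^3 + 15*I*z^3 - 6*z^2 - 34*I*z^2 + 4*z + 72*I*z - 48*I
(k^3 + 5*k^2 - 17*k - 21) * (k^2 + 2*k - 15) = k^5 + 7*k^4 - 22*k^3 - 130*k^2 + 213*k + 315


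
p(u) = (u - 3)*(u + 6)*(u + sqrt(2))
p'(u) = (u - 3)*(u + 6) + (u - 3)*(u + sqrt(2)) + (u + 6)*(u + sqrt(2))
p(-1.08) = -6.71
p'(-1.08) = -19.79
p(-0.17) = -22.99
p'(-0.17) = -15.17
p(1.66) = -31.55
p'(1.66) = 9.16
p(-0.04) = -24.90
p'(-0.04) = -14.11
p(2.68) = -11.37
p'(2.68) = 31.45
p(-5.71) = 10.85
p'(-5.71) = 33.64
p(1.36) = -33.49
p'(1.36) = 3.80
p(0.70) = -32.58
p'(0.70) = -6.11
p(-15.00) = -2200.90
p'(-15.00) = 528.82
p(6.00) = 266.91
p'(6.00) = 147.21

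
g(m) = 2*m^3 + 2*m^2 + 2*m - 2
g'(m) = 6*m^2 + 4*m + 2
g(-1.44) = -6.70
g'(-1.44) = 8.68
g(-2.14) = -16.72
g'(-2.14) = 20.92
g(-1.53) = -7.54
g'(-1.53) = 9.93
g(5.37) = 376.12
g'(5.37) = 196.50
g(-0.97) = -3.88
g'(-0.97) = 3.77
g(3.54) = 118.87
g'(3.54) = 91.35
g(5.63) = 429.56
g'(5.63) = 214.70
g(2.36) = 40.15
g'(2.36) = 44.86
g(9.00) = 1636.00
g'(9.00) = 524.00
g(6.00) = 514.00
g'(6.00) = 242.00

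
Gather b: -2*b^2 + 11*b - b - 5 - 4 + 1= -2*b^2 + 10*b - 8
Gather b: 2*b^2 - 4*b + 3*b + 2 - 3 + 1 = 2*b^2 - b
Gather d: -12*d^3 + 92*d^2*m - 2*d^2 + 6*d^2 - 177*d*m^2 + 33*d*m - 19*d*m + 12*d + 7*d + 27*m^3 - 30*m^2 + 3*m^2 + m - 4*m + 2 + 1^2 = -12*d^3 + d^2*(92*m + 4) + d*(-177*m^2 + 14*m + 19) + 27*m^3 - 27*m^2 - 3*m + 3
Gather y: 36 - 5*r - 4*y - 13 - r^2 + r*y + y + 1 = -r^2 - 5*r + y*(r - 3) + 24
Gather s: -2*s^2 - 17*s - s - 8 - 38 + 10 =-2*s^2 - 18*s - 36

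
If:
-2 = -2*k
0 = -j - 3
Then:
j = -3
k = 1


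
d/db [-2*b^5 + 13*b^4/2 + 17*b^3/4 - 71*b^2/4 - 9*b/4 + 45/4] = -10*b^4 + 26*b^3 + 51*b^2/4 - 71*b/2 - 9/4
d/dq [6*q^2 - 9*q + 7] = 12*q - 9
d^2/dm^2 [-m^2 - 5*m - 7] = -2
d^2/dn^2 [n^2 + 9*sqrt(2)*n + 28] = 2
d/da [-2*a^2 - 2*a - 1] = -4*a - 2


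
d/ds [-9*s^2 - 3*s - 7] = -18*s - 3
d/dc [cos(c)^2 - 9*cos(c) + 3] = (9 - 2*cos(c))*sin(c)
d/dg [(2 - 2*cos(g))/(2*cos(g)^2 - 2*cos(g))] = -sin(g)/cos(g)^2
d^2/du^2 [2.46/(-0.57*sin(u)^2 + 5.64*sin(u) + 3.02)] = (-3.197016*sin(u)^4 + 23.725224*sin(u)^3 - 90.394668*sin(u)^2 - 5.54975999999998*sin(u) + 164.97252)/(-0.57*sin(u)^2 + 5.64*sin(u) + 3.02)^3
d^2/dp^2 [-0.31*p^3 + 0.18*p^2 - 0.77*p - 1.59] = 0.36 - 1.86*p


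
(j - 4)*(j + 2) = j^2 - 2*j - 8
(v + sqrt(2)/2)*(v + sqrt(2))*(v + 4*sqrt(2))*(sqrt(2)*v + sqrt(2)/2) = sqrt(2)*v^4 + sqrt(2)*v^3/2 + 11*v^3 + 11*v^2/2 + 13*sqrt(2)*v^2 + 8*v + 13*sqrt(2)*v/2 + 4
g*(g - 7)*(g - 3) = g^3 - 10*g^2 + 21*g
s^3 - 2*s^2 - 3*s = s*(s - 3)*(s + 1)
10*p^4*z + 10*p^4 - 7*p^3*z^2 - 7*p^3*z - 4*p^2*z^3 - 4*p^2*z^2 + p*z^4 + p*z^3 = (-5*p + z)*(-p + z)*(2*p + z)*(p*z + p)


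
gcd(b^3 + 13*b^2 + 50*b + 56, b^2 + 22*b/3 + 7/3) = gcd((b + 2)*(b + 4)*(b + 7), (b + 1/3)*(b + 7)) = b + 7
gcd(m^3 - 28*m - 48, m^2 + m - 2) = m + 2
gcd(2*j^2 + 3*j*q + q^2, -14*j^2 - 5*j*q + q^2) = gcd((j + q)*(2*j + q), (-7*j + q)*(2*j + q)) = 2*j + q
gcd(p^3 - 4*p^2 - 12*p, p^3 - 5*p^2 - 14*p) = p^2 + 2*p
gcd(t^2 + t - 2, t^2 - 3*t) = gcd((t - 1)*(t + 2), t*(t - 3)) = 1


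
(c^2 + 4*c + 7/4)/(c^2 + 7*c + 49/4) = (2*c + 1)/(2*c + 7)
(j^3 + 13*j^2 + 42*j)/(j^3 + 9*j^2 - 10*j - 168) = j/(j - 4)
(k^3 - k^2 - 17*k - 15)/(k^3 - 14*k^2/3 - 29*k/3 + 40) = 3*(k + 1)/(3*k - 8)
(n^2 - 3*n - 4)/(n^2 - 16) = (n + 1)/(n + 4)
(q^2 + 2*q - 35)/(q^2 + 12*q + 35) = (q - 5)/(q + 5)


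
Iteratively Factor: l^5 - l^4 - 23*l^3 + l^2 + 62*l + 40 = (l - 2)*(l^4 + l^3 - 21*l^2 - 41*l - 20) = (l - 2)*(l + 1)*(l^3 - 21*l - 20) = (l - 2)*(l + 1)^2*(l^2 - l - 20) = (l - 2)*(l + 1)^2*(l + 4)*(l - 5)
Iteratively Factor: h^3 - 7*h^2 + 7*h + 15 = (h - 3)*(h^2 - 4*h - 5) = (h - 3)*(h + 1)*(h - 5)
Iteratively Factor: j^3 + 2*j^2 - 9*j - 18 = (j + 2)*(j^2 - 9) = (j + 2)*(j + 3)*(j - 3)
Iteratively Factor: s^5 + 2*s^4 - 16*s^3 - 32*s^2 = (s)*(s^4 + 2*s^3 - 16*s^2 - 32*s) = s*(s + 2)*(s^3 - 16*s) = s*(s - 4)*(s + 2)*(s^2 + 4*s) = s^2*(s - 4)*(s + 2)*(s + 4)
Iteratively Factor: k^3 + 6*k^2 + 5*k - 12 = (k + 4)*(k^2 + 2*k - 3) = (k + 3)*(k + 4)*(k - 1)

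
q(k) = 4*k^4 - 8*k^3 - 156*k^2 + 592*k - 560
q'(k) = 16*k^3 - 24*k^2 - 312*k + 592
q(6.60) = 1841.77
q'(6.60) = 2087.30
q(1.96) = -0.17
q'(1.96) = 8.75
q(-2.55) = -2782.21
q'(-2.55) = 966.24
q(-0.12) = -633.27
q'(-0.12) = 629.07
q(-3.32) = -3466.21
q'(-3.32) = 777.79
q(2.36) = -12.81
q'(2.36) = -67.68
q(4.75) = -88.86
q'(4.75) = 283.25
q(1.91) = -0.89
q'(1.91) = 20.01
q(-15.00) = 184960.00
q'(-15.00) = -54128.00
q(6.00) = 832.00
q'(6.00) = 1312.00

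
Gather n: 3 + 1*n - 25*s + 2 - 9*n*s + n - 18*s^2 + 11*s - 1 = n*(2 - 9*s) - 18*s^2 - 14*s + 4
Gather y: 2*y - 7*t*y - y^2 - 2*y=-7*t*y - y^2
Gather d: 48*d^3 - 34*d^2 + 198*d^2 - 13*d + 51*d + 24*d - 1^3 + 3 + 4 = 48*d^3 + 164*d^2 + 62*d + 6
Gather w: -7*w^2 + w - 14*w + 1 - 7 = -7*w^2 - 13*w - 6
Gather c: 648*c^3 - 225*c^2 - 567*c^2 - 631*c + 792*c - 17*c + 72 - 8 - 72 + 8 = 648*c^3 - 792*c^2 + 144*c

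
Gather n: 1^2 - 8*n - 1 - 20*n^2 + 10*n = -20*n^2 + 2*n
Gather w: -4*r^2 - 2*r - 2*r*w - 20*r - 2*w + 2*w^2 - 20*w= -4*r^2 - 22*r + 2*w^2 + w*(-2*r - 22)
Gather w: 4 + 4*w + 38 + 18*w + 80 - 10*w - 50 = 12*w + 72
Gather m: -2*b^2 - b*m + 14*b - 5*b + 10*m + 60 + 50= -2*b^2 + 9*b + m*(10 - b) + 110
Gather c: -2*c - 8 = -2*c - 8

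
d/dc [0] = 0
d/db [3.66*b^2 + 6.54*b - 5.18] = 7.32*b + 6.54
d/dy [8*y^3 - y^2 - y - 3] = 24*y^2 - 2*y - 1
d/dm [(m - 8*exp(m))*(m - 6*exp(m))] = -14*m*exp(m) + 2*m + 96*exp(2*m) - 14*exp(m)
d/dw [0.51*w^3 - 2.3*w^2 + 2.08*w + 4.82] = 1.53*w^2 - 4.6*w + 2.08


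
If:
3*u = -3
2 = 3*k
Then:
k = 2/3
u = -1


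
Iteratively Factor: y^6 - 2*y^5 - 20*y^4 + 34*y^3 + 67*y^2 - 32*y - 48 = (y + 1)*(y^5 - 3*y^4 - 17*y^3 + 51*y^2 + 16*y - 48) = (y + 1)*(y + 4)*(y^4 - 7*y^3 + 11*y^2 + 7*y - 12) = (y - 3)*(y + 1)*(y + 4)*(y^3 - 4*y^2 - y + 4) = (y - 3)*(y + 1)^2*(y + 4)*(y^2 - 5*y + 4) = (y - 3)*(y - 1)*(y + 1)^2*(y + 4)*(y - 4)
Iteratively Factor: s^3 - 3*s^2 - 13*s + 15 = (s + 3)*(s^2 - 6*s + 5) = (s - 1)*(s + 3)*(s - 5)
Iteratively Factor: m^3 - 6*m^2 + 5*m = (m)*(m^2 - 6*m + 5) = m*(m - 5)*(m - 1)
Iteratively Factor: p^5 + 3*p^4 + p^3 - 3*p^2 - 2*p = (p - 1)*(p^4 + 4*p^3 + 5*p^2 + 2*p) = (p - 1)*(p + 1)*(p^3 + 3*p^2 + 2*p) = p*(p - 1)*(p + 1)*(p^2 + 3*p + 2) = p*(p - 1)*(p + 1)*(p + 2)*(p + 1)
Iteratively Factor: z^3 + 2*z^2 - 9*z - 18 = (z + 3)*(z^2 - z - 6) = (z + 2)*(z + 3)*(z - 3)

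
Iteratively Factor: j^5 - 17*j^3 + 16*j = (j)*(j^4 - 17*j^2 + 16) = j*(j + 1)*(j^3 - j^2 - 16*j + 16) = j*(j + 1)*(j + 4)*(j^2 - 5*j + 4) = j*(j - 1)*(j + 1)*(j + 4)*(j - 4)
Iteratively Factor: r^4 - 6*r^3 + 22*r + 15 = (r + 1)*(r^3 - 7*r^2 + 7*r + 15) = (r + 1)^2*(r^2 - 8*r + 15) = (r - 3)*(r + 1)^2*(r - 5)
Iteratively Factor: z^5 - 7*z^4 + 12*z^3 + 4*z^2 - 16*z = (z + 1)*(z^4 - 8*z^3 + 20*z^2 - 16*z) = (z - 2)*(z + 1)*(z^3 - 6*z^2 + 8*z) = z*(z - 2)*(z + 1)*(z^2 - 6*z + 8) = z*(z - 4)*(z - 2)*(z + 1)*(z - 2)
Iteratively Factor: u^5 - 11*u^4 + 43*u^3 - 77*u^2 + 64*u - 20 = (u - 1)*(u^4 - 10*u^3 + 33*u^2 - 44*u + 20) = (u - 5)*(u - 1)*(u^3 - 5*u^2 + 8*u - 4) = (u - 5)*(u - 1)^2*(u^2 - 4*u + 4) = (u - 5)*(u - 2)*(u - 1)^2*(u - 2)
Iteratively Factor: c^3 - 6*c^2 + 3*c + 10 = (c - 2)*(c^2 - 4*c - 5) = (c - 2)*(c + 1)*(c - 5)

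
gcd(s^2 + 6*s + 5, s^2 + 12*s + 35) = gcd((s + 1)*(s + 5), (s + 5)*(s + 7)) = s + 5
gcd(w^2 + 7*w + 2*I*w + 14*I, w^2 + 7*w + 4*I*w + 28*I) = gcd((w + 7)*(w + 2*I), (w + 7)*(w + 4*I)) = w + 7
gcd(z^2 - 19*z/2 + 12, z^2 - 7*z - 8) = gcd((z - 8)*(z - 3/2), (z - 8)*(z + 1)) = z - 8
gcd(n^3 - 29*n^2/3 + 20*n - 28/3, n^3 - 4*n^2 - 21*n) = n - 7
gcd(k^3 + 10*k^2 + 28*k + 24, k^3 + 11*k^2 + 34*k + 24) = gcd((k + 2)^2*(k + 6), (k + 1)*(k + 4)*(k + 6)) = k + 6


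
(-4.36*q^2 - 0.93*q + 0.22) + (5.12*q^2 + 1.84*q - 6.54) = 0.76*q^2 + 0.91*q - 6.32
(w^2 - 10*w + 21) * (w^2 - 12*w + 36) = w^4 - 22*w^3 + 177*w^2 - 612*w + 756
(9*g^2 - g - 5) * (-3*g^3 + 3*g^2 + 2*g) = -27*g^5 + 30*g^4 + 30*g^3 - 17*g^2 - 10*g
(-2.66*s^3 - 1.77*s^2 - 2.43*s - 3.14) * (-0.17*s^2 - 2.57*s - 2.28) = 0.4522*s^5 + 7.1371*s^4 + 11.0268*s^3 + 10.8145*s^2 + 13.6102*s + 7.1592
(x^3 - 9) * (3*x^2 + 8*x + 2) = 3*x^5 + 8*x^4 + 2*x^3 - 27*x^2 - 72*x - 18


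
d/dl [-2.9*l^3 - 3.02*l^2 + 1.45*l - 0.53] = -8.7*l^2 - 6.04*l + 1.45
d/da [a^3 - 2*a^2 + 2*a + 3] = 3*a^2 - 4*a + 2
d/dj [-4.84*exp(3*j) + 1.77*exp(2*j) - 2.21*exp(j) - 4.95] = (-14.52*exp(2*j) + 3.54*exp(j) - 2.21)*exp(j)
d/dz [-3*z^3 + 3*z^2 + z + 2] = -9*z^2 + 6*z + 1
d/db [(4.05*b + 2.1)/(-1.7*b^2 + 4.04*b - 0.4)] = (6.885*b^2 + 7.14*b - 10.104)/(2.89*b^4 - 13.736*b^3 + 17.6816*b^2 - 3.232*b + 0.16)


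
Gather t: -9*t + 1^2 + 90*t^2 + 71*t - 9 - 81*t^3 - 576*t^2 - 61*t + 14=-81*t^3 - 486*t^2 + t + 6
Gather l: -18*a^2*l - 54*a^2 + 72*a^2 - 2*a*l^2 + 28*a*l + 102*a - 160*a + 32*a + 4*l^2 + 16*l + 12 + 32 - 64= 18*a^2 - 26*a + l^2*(4 - 2*a) + l*(-18*a^2 + 28*a + 16) - 20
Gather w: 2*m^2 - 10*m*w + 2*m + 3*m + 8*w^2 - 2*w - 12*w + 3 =2*m^2 + 5*m + 8*w^2 + w*(-10*m - 14) + 3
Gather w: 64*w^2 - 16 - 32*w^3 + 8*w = -32*w^3 + 64*w^2 + 8*w - 16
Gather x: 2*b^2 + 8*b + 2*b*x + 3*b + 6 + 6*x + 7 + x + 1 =2*b^2 + 11*b + x*(2*b + 7) + 14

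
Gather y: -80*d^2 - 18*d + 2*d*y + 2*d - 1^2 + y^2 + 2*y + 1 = -80*d^2 - 16*d + y^2 + y*(2*d + 2)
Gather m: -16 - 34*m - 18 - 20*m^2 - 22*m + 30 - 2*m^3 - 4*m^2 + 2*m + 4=-2*m^3 - 24*m^2 - 54*m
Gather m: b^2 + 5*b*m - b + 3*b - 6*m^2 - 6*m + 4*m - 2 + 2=b^2 + 2*b - 6*m^2 + m*(5*b - 2)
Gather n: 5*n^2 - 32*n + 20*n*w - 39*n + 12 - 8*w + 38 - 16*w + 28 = 5*n^2 + n*(20*w - 71) - 24*w + 78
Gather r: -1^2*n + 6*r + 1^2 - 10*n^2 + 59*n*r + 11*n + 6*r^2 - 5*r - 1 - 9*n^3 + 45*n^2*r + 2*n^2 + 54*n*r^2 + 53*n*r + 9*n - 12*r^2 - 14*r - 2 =-9*n^3 - 8*n^2 + 19*n + r^2*(54*n - 6) + r*(45*n^2 + 112*n - 13) - 2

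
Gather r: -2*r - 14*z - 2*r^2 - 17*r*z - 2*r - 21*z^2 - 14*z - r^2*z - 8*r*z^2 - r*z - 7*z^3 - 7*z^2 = r^2*(-z - 2) + r*(-8*z^2 - 18*z - 4) - 7*z^3 - 28*z^2 - 28*z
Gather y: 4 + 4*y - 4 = 4*y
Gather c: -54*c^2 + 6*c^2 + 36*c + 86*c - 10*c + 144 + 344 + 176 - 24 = -48*c^2 + 112*c + 640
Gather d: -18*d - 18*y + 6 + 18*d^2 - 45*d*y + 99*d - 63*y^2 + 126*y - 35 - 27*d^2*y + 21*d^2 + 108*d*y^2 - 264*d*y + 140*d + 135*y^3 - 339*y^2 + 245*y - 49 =d^2*(39 - 27*y) + d*(108*y^2 - 309*y + 221) + 135*y^3 - 402*y^2 + 353*y - 78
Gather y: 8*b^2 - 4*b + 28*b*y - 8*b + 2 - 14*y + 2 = 8*b^2 - 12*b + y*(28*b - 14) + 4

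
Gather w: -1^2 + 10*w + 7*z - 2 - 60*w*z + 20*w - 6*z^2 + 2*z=w*(30 - 60*z) - 6*z^2 + 9*z - 3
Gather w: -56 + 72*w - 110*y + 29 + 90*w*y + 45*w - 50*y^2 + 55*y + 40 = w*(90*y + 117) - 50*y^2 - 55*y + 13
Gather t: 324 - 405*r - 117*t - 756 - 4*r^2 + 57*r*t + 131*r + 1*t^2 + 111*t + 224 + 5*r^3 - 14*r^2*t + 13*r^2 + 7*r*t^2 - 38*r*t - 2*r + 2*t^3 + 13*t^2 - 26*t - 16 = 5*r^3 + 9*r^2 - 276*r + 2*t^3 + t^2*(7*r + 14) + t*(-14*r^2 + 19*r - 32) - 224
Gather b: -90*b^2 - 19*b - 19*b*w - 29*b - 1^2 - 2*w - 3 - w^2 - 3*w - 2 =-90*b^2 + b*(-19*w - 48) - w^2 - 5*w - 6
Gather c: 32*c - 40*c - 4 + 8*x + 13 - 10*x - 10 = -8*c - 2*x - 1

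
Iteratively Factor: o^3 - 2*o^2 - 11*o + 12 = (o - 1)*(o^2 - o - 12) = (o - 4)*(o - 1)*(o + 3)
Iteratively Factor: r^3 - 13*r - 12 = (r - 4)*(r^2 + 4*r + 3) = (r - 4)*(r + 1)*(r + 3)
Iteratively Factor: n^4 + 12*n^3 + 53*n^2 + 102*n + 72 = (n + 2)*(n^3 + 10*n^2 + 33*n + 36) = (n + 2)*(n + 3)*(n^2 + 7*n + 12) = (n + 2)*(n + 3)*(n + 4)*(n + 3)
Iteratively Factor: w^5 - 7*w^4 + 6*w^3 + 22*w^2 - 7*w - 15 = (w - 3)*(w^4 - 4*w^3 - 6*w^2 + 4*w + 5) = (w - 5)*(w - 3)*(w^3 + w^2 - w - 1) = (w - 5)*(w - 3)*(w + 1)*(w^2 - 1) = (w - 5)*(w - 3)*(w + 1)^2*(w - 1)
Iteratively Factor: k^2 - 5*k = (k - 5)*(k)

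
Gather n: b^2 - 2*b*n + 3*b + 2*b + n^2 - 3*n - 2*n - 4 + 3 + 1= b^2 + 5*b + n^2 + n*(-2*b - 5)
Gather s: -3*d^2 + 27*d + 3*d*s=-3*d^2 + 3*d*s + 27*d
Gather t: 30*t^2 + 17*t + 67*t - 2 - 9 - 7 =30*t^2 + 84*t - 18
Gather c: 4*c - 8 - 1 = 4*c - 9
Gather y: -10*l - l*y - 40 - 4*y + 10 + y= -10*l + y*(-l - 3) - 30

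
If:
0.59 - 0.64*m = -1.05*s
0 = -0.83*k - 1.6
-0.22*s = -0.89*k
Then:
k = -1.93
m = -11.87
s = -7.80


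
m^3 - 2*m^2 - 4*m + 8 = (m - 2)^2*(m + 2)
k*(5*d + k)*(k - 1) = 5*d*k^2 - 5*d*k + k^3 - k^2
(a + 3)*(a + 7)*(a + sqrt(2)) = a^3 + sqrt(2)*a^2 + 10*a^2 + 10*sqrt(2)*a + 21*a + 21*sqrt(2)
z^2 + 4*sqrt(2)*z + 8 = (z + 2*sqrt(2))^2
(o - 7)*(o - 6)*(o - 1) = o^3 - 14*o^2 + 55*o - 42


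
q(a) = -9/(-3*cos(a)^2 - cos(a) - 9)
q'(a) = -9*(-6*sin(a)*cos(a) - sin(a))/(-3*cos(a)^2 - cos(a) - 9)^2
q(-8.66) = 0.91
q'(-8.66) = 0.21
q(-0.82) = 0.81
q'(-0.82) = -0.27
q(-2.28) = 0.94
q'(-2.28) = 0.21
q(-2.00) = 0.99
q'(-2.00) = 0.15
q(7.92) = 1.01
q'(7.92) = 0.07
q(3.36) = 0.83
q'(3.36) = 0.08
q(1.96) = 0.99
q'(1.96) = -0.13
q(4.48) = 1.01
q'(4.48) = 0.04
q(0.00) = 0.69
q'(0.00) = 0.00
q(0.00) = 0.69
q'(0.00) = 0.00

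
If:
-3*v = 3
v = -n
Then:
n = 1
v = -1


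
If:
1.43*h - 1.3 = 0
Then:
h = 0.91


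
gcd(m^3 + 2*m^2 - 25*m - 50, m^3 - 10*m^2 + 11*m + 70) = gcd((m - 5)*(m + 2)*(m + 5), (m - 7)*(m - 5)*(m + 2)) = m^2 - 3*m - 10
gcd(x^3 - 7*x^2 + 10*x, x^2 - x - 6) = 1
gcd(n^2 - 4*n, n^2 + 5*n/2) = n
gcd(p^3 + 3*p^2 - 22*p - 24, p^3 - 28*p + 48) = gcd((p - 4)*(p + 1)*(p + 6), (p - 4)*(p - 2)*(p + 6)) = p^2 + 2*p - 24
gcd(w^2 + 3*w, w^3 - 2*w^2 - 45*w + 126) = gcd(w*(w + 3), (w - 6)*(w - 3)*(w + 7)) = 1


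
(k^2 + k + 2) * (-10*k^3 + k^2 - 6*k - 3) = -10*k^5 - 9*k^4 - 25*k^3 - 7*k^2 - 15*k - 6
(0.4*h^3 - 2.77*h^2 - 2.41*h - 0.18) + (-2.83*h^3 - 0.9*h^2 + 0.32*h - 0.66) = -2.43*h^3 - 3.67*h^2 - 2.09*h - 0.84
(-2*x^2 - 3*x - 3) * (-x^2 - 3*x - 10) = 2*x^4 + 9*x^3 + 32*x^2 + 39*x + 30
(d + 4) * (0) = 0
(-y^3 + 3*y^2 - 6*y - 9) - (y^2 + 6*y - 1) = -y^3 + 2*y^2 - 12*y - 8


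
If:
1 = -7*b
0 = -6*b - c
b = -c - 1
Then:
No Solution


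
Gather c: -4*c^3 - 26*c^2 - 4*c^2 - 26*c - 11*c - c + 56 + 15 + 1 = -4*c^3 - 30*c^2 - 38*c + 72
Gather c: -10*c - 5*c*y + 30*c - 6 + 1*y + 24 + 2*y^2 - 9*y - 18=c*(20 - 5*y) + 2*y^2 - 8*y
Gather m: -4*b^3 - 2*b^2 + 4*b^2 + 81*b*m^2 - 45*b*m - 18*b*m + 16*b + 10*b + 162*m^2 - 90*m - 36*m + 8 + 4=-4*b^3 + 2*b^2 + 26*b + m^2*(81*b + 162) + m*(-63*b - 126) + 12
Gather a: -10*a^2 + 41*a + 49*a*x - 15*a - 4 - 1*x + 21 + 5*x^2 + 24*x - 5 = -10*a^2 + a*(49*x + 26) + 5*x^2 + 23*x + 12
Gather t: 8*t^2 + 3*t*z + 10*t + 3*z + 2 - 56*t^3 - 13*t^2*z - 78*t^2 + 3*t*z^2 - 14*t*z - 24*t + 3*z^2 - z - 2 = -56*t^3 + t^2*(-13*z - 70) + t*(3*z^2 - 11*z - 14) + 3*z^2 + 2*z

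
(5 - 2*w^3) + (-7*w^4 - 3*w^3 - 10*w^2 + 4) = -7*w^4 - 5*w^3 - 10*w^2 + 9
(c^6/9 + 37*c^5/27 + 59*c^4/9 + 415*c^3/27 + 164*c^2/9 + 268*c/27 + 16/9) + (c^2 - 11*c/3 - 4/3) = c^6/9 + 37*c^5/27 + 59*c^4/9 + 415*c^3/27 + 173*c^2/9 + 169*c/27 + 4/9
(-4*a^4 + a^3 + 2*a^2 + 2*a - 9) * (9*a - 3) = -36*a^5 + 21*a^4 + 15*a^3 + 12*a^2 - 87*a + 27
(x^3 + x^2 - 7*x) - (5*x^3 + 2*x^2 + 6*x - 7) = -4*x^3 - x^2 - 13*x + 7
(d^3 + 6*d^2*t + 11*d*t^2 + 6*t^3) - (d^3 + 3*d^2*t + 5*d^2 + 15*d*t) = 3*d^2*t - 5*d^2 + 11*d*t^2 - 15*d*t + 6*t^3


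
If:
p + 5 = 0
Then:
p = -5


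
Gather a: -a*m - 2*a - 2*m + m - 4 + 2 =a*(-m - 2) - m - 2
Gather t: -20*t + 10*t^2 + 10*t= 10*t^2 - 10*t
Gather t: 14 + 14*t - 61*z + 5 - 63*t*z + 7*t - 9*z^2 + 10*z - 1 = t*(21 - 63*z) - 9*z^2 - 51*z + 18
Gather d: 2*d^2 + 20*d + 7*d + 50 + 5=2*d^2 + 27*d + 55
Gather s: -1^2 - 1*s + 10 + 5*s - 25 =4*s - 16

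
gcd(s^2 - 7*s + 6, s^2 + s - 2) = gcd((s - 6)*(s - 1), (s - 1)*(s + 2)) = s - 1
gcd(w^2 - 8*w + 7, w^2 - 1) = w - 1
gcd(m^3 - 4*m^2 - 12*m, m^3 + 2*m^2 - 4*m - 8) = m + 2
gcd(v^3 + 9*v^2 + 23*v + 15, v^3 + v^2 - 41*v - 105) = v^2 + 8*v + 15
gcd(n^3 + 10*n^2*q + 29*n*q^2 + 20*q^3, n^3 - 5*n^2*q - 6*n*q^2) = n + q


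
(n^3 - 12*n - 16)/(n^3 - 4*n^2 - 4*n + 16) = (n + 2)/(n - 2)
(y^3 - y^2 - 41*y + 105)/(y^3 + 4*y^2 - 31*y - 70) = (y - 3)/(y + 2)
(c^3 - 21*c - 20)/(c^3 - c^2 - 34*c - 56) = (c^2 - 4*c - 5)/(c^2 - 5*c - 14)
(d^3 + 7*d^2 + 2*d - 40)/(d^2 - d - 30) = (d^2 + 2*d - 8)/(d - 6)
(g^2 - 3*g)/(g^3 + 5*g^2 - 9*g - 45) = g/(g^2 + 8*g + 15)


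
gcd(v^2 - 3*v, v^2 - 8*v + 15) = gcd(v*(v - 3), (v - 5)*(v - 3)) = v - 3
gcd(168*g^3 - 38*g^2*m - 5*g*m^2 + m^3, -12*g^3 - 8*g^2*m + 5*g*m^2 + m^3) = 6*g + m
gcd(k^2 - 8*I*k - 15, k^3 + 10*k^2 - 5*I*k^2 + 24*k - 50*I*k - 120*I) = k - 5*I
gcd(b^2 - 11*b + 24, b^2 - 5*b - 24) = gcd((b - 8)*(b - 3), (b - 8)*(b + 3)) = b - 8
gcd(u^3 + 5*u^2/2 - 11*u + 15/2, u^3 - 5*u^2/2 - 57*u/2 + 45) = u^2 + 7*u/2 - 15/2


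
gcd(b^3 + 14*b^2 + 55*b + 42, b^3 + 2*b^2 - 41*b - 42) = b^2 + 8*b + 7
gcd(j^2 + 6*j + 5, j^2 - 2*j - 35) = j + 5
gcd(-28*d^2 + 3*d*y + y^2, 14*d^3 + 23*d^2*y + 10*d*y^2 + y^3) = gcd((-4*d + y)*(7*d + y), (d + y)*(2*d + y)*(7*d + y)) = 7*d + y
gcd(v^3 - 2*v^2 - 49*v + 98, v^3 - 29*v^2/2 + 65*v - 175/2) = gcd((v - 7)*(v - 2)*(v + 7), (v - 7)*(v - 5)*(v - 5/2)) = v - 7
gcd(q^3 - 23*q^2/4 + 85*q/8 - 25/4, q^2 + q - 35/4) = q - 5/2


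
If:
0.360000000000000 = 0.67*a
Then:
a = 0.54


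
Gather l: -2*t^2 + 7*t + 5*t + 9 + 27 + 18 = -2*t^2 + 12*t + 54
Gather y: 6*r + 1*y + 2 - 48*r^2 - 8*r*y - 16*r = -48*r^2 - 10*r + y*(1 - 8*r) + 2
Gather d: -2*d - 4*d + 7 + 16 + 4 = 27 - 6*d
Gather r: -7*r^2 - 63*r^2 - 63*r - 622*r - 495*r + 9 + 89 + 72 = -70*r^2 - 1180*r + 170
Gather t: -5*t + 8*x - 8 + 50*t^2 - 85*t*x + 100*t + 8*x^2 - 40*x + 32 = 50*t^2 + t*(95 - 85*x) + 8*x^2 - 32*x + 24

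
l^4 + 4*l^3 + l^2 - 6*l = l*(l - 1)*(l + 2)*(l + 3)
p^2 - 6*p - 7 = (p - 7)*(p + 1)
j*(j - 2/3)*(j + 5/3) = j^3 + j^2 - 10*j/9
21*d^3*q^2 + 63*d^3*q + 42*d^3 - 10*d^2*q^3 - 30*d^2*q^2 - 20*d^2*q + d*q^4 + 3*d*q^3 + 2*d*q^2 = (-7*d + q)*(-3*d + q)*(q + 2)*(d*q + d)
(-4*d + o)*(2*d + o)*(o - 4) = -8*d^2*o + 32*d^2 - 2*d*o^2 + 8*d*o + o^3 - 4*o^2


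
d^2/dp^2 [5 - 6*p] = 0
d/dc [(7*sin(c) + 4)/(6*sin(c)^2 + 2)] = (-21*sin(c)^2 - 24*sin(c) + 7)*cos(c)/(2*(3*sin(c)^2 + 1)^2)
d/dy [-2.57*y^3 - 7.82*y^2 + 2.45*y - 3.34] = -7.71*y^2 - 15.64*y + 2.45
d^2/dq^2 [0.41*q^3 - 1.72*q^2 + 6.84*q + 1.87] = 2.46*q - 3.44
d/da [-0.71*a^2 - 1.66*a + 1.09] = -1.42*a - 1.66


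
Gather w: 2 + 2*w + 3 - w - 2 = w + 3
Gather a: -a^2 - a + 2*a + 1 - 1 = -a^2 + a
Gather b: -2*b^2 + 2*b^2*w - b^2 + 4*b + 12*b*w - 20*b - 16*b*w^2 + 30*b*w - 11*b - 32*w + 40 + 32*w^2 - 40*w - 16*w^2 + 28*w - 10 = b^2*(2*w - 3) + b*(-16*w^2 + 42*w - 27) + 16*w^2 - 44*w + 30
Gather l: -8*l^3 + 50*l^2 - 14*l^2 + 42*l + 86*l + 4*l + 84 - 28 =-8*l^3 + 36*l^2 + 132*l + 56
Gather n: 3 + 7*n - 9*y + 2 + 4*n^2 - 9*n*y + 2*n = 4*n^2 + n*(9 - 9*y) - 9*y + 5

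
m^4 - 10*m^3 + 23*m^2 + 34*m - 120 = (m - 5)*(m - 4)*(m - 3)*(m + 2)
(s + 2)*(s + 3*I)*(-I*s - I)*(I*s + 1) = s^4 + 3*s^3 + 2*I*s^3 + 5*s^2 + 6*I*s^2 + 9*s + 4*I*s + 6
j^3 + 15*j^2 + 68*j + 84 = (j + 2)*(j + 6)*(j + 7)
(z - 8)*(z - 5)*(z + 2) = z^3 - 11*z^2 + 14*z + 80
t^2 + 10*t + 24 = (t + 4)*(t + 6)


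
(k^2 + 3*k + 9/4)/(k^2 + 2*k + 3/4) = (2*k + 3)/(2*k + 1)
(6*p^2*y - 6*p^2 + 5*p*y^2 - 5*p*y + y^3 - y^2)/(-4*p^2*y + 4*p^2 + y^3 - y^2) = (3*p + y)/(-2*p + y)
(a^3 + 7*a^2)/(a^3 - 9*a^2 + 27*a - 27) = a^2*(a + 7)/(a^3 - 9*a^2 + 27*a - 27)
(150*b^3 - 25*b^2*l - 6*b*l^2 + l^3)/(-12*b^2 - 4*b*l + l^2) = (-25*b^2 + l^2)/(2*b + l)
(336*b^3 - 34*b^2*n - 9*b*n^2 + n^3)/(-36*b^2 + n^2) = (-56*b^2 + 15*b*n - n^2)/(6*b - n)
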